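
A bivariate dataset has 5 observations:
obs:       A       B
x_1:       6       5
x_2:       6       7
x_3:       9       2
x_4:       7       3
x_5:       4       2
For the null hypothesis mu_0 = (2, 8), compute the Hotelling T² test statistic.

Step 1 — sample mean vector:
  mean(A) = (6 + 6 + 9 + 7 + 4) / 5 = 32/5 = 6.4
  mean(B) = (5 + 7 + 2 + 3 + 2) / 5 = 19/5 = 3.8
  x̄ = (6.4, 3.8),  deviation x̄ - mu_0 = (6.4, 3.8) - (2, 8) = (4.4, -4.2).

Step 2 — sample covariance matrix, S[i,j] = (1/(n-1)) · Σ_k (x_{k,i} - mean_i) · (x_{k,j} - mean_j), divisor n-1 = 4:
  S[A,A] = ((-0.4)·(-0.4) + (-0.4)·(-0.4) + (2.6)·(2.6) + (0.6)·(0.6) + (-2.4)·(-2.4)) / 4 = 13.2/4 = 3.3
  S[A,B] = ((-0.4)·(1.2) + (-0.4)·(3.2) + (2.6)·(-1.8) + (0.6)·(-0.8) + (-2.4)·(-1.8)) / 4 = -2.6/4 = -0.65
  S[B,B] = ((1.2)·(1.2) + (3.2)·(3.2) + (-1.8)·(-1.8) + (-0.8)·(-0.8) + (-1.8)·(-1.8)) / 4 = 18.8/4 = 4.7
  S = [[3.3, -0.65],
 [-0.65, 4.7]].

Step 3 — invert S. det(S) = 3.3·4.7 - (-0.65)² = 15.0875.
  S^{-1} = (1/det) · [[d, -b], [-b, a]] = [[0.3115, 0.0431],
 [0.0431, 0.2187]].

Step 4 — quadratic form (x̄ - mu_0)^T · S^{-1} · (x̄ - mu_0):
  S^{-1} · (x̄ - mu_0) = (1.1897, -0.7291),
  (x̄ - mu_0)^T · [...] = (4.4)·(1.1897) + (-4.2)·(-0.7291) = 8.2969.

Step 5 — scale by n: T² = 5 · 8.2969 = 41.4847.

T² ≈ 41.4847


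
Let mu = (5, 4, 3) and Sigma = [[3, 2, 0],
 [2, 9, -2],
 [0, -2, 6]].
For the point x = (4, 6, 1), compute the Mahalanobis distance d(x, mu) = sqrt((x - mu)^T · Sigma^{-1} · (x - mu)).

Step 1 — centre the observation: (x - mu) = (-1, 2, -2).

Step 2 — invert Sigma (cofactor / det for 3×3, or solve directly):
  Sigma^{-1} = [[0.3968, -0.0952, -0.0317],
 [-0.0952, 0.1429, 0.0476],
 [-0.0317, 0.0476, 0.1825]].

Step 3 — form the quadratic (x - mu)^T · Sigma^{-1} · (x - mu):
  Sigma^{-1} · (x - mu) = (-0.5238, 0.2857, -0.2381).
  (x - mu)^T · [Sigma^{-1} · (x - mu)] = (-1)·(-0.5238) + (2)·(0.2857) + (-2)·(-0.2381) = 1.5714.

Step 4 — take square root: d = √(1.5714) ≈ 1.2536.

d(x, mu) = √(1.5714) ≈ 1.2536


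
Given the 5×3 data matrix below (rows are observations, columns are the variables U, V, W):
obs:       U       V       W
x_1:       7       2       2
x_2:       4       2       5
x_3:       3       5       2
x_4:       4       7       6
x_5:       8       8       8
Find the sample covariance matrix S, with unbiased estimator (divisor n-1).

Step 1 — column means:
  mean(U) = (7 + 4 + 3 + 4 + 8) / 5 = 26/5 = 5.2
  mean(V) = (2 + 2 + 5 + 7 + 8) / 5 = 24/5 = 4.8
  mean(W) = (2 + 5 + 2 + 6 + 8) / 5 = 23/5 = 4.6

Step 2 — sample covariance S[i,j] = (1/(n-1)) · Σ_k (x_{k,i} - mean_i) · (x_{k,j} - mean_j), with n-1 = 4.
  S[U,U] = ((1.8)·(1.8) + (-1.2)·(-1.2) + (-2.2)·(-2.2) + (-1.2)·(-1.2) + (2.8)·(2.8)) / 4 = 18.8/4 = 4.7
  S[U,V] = ((1.8)·(-2.8) + (-1.2)·(-2.8) + (-2.2)·(0.2) + (-1.2)·(2.2) + (2.8)·(3.2)) / 4 = 4.2/4 = 1.05
  S[U,W] = ((1.8)·(-2.6) + (-1.2)·(0.4) + (-2.2)·(-2.6) + (-1.2)·(1.4) + (2.8)·(3.4)) / 4 = 8.4/4 = 2.1
  S[V,V] = ((-2.8)·(-2.8) + (-2.8)·(-2.8) + (0.2)·(0.2) + (2.2)·(2.2) + (3.2)·(3.2)) / 4 = 30.8/4 = 7.7
  S[V,W] = ((-2.8)·(-2.6) + (-2.8)·(0.4) + (0.2)·(-2.6) + (2.2)·(1.4) + (3.2)·(3.4)) / 4 = 19.6/4 = 4.9
  S[W,W] = ((-2.6)·(-2.6) + (0.4)·(0.4) + (-2.6)·(-2.6) + (1.4)·(1.4) + (3.4)·(3.4)) / 4 = 27.2/4 = 6.8

S is symmetric (S[j,i] = S[i,j]). Assembling:

S = [[4.7, 1.05, 2.1],
 [1.05, 7.7, 4.9],
 [2.1, 4.9, 6.8]]


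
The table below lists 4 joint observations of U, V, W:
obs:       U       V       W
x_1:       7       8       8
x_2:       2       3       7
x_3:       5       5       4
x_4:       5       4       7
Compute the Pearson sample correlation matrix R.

Step 1 — column means:
  mean(U) = (7 + 2 + 5 + 5) / 4 = 19/4 = 4.75
  mean(V) = (8 + 3 + 5 + 4) / 4 = 20/4 = 5
  mean(W) = (8 + 7 + 4 + 7) / 4 = 26/4 = 6.5

Step 2 — sample variances and covariances s[i,j] = (1/(n-1)) · Σ_k (x_{k,i} - mean_i) · (x_{k,j} - mean_j), with n-1 = 3:
  s[U,U] = ((2.25)·(2.25) + (-2.75)·(-2.75) + (0.25)·(0.25) + (0.25)·(0.25)) / 3 = 12.75/3 = 4.25
  s[U,V] = ((2.25)·(3) + (-2.75)·(-2) + (0.25)·(0) + (0.25)·(-1)) / 3 = 12/3 = 4
  s[U,W] = ((2.25)·(1.5) + (-2.75)·(0.5) + (0.25)·(-2.5) + (0.25)·(0.5)) / 3 = 1.5/3 = 0.5
  s[V,V] = ((3)·(3) + (-2)·(-2) + (0)·(0) + (-1)·(-1)) / 3 = 14/3 = 4.6667
  s[V,W] = ((3)·(1.5) + (-2)·(0.5) + (0)·(-2.5) + (-1)·(0.5)) / 3 = 3/3 = 1
  s[W,W] = ((1.5)·(1.5) + (0.5)·(0.5) + (-2.5)·(-2.5) + (0.5)·(0.5)) / 3 = 9/3 = 3
  Sample standard deviations s_i = √(s[i,i]):
  s(U) = √(4.25) = 2.0616
  s(V) = √(4.6667) = 2.1602
  s(W) = √(3) = 1.7321

Step 3 — r_{ij} = s_{ij} / (s_i · s_j):
  r[U,U] = 1 (diagonal).
  r[U,V] = 4 / (2.0616 · 2.1602) = 4 / 4.4535 = 0.8982
  r[U,W] = 0.5 / (2.0616 · 1.7321) = 0.5 / 3.5707 = 0.14
  r[V,V] = 1 (diagonal).
  r[V,W] = 1 / (2.1602 · 1.7321) = 1 / 3.7417 = 0.2673
  r[W,W] = 1 (diagonal).

R is symmetric with unit diagonal. Assembling:

R = [[1, 0.8982, 0.14],
 [0.8982, 1, 0.2673],
 [0.14, 0.2673, 1]]


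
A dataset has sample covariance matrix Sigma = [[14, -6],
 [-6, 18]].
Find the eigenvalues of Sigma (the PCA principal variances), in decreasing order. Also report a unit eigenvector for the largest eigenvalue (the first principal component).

Step 1 — characteristic polynomial of 2×2 Sigma:
  det(Sigma - λI) = λ² - trace · λ + det = 0.
  trace = 14 + 18 = 32, det = 14·18 - (-6)² = 216.
Step 2 — discriminant:
  Δ = trace² - 4·det = 1024 - 864 = 160.
Step 3 — eigenvalues:
  λ = (trace ± √Δ)/2 = (32 ± 12.6491)/2,
  λ_1 = 22.3246,  λ_2 = 9.6754.

Step 4 — unit eigenvector for λ_1: solve (Sigma - λ_1 I)v = 0. First row:
  (14 - 22.3246)·v_x + (-6)·v_y = 0, i.e. (-8.3246)·v_x + (-6)·v_y = 0,
  so v ∝ (b, λ_1 - a) = (-6, 8.3246); multiply by -1 so the first entry is positive: u = (6, -8.3246).
  ||u|| = √((6)² + (-8.3246)²) = √(105.2982) ≈ 10.2615,
  v_1 = u/||u|| ≈ (0.5847, -0.8112) (||v_1|| = 1).

λ_1 = 22.3246,  λ_2 = 9.6754;  v_1 ≈ (0.5847, -0.8112)


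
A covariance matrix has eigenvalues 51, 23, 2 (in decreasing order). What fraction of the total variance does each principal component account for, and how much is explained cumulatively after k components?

Step 1 — total variance = trace(Sigma) = Σ λ_i = 51 + 23 + 2 = 76.

Step 2 — fraction explained by component i = λ_i / Σ λ:
  PC1: 51/76 = 0.6711
  PC2: 23/76 = 0.3026
  PC3: 2/76 = 0.0263

Step 3 — cumulative fraction after k components = (λ_1 + ... + λ_k) / Σ λ:
  k = 1: 51/76 = 0.6711
  k = 2: (51 + 23)/76 = 74/76 = 0.9737
  k = 3: (51 + 23 + 2)/76 = 76/76 = 1

Summary (fraction, with percent):

explained: PC1 0.6711 (67.11%), PC2 0.3026 (30.26%), PC3 0.0263 (2.63%);  cumulative: 0.6711, 0.9737, 1


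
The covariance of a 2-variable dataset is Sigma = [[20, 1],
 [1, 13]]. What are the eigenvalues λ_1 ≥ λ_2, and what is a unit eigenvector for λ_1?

Step 1 — characteristic polynomial of 2×2 Sigma:
  det(Sigma - λI) = λ² - trace · λ + det = 0.
  trace = 20 + 13 = 33, det = 20·13 - (1)² = 259.
Step 2 — discriminant:
  Δ = trace² - 4·det = 1089 - 1036 = 53.
Step 3 — eigenvalues:
  λ = (trace ± √Δ)/2 = (33 ± 7.2801)/2,
  λ_1 = 20.1401,  λ_2 = 12.8599.

Step 4 — unit eigenvector for λ_1: solve (Sigma - λ_1 I)v = 0. First row:
  (20 - 20.1401)·v_x + (1)·v_y = 0, i.e. (-0.1401)·v_x + (1)·v_y = 0,
  so v ∝ (b, λ_1 - a) = (1, 0.1401) = u.
  ||u|| = √((1)² + (0.1401)²) = √(1.0196) ≈ 1.0098,
  v_1 = u/||u|| ≈ (0.9903, 0.1387) (||v_1|| = 1).

λ_1 = 20.1401,  λ_2 = 12.8599;  v_1 ≈ (0.9903, 0.1387)


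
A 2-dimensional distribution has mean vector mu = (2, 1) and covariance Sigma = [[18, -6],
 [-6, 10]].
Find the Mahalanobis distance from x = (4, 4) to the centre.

Step 1 — centre the observation: (x - mu) = (2, 3).

Step 2 — invert Sigma. det(Sigma) = 18·10 - (-6)² = 144.
  Sigma^{-1} = (1/det) · [[d, -b], [-b, a]] = [[0.0694, 0.0417],
 [0.0417, 0.125]].

Step 3 — form the quadratic (x - mu)^T · Sigma^{-1} · (x - mu):
  Sigma^{-1} · (x - mu) = (0.2639, 0.4583).
  (x - mu)^T · [Sigma^{-1} · (x - mu)] = (2)·(0.2639) + (3)·(0.4583) = 1.9028.

Step 4 — take square root: d = √(1.9028) ≈ 1.3794.

d(x, mu) = √(1.9028) ≈ 1.3794


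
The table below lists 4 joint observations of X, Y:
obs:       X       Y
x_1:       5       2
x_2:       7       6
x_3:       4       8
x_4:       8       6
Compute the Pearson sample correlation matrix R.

Step 1 — column means:
  mean(X) = (5 + 7 + 4 + 8) / 4 = 24/4 = 6
  mean(Y) = (2 + 6 + 8 + 6) / 4 = 22/4 = 5.5

Step 2 — sample variances and covariances s[i,j] = (1/(n-1)) · Σ_k (x_{k,i} - mean_i) · (x_{k,j} - mean_j), with n-1 = 3:
  s[X,X] = ((-1)·(-1) + (1)·(1) + (-2)·(-2) + (2)·(2)) / 3 = 10/3 = 3.3333
  s[X,Y] = ((-1)·(-3.5) + (1)·(0.5) + (-2)·(2.5) + (2)·(0.5)) / 3 = 0/3 = 0
  s[Y,Y] = ((-3.5)·(-3.5) + (0.5)·(0.5) + (2.5)·(2.5) + (0.5)·(0.5)) / 3 = 19/3 = 6.3333
  Sample standard deviations s_i = √(s[i,i]):
  s(X) = √(3.3333) = 1.8257
  s(Y) = √(6.3333) = 2.5166

Step 3 — r_{ij} = s_{ij} / (s_i · s_j):
  r[X,X] = 1 (diagonal).
  r[X,Y] = 0 / (1.8257 · 2.5166) = 0 / 4.5947 = 0
  r[Y,Y] = 1 (diagonal).

R is symmetric with unit diagonal. Assembling:

R = [[1, 0],
 [0, 1]]


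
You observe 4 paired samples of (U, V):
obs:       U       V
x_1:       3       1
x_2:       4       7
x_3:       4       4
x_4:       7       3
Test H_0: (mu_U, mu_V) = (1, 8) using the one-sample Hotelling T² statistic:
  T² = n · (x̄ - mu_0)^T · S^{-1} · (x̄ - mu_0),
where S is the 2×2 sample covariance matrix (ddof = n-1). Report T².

Step 1 — sample mean vector:
  mean(U) = (3 + 4 + 4 + 7) / 4 = 18/4 = 4.5
  mean(V) = (1 + 7 + 4 + 3) / 4 = 15/4 = 3.75
  x̄ = (4.5, 3.75),  deviation x̄ - mu_0 = (4.5, 3.75) - (1, 8) = (3.5, -4.25).

Step 2 — sample covariance matrix, S[i,j] = (1/(n-1)) · Σ_k (x_{k,i} - mean_i) · (x_{k,j} - mean_j), divisor n-1 = 3:
  S[U,U] = ((-1.5)·(-1.5) + (-0.5)·(-0.5) + (-0.5)·(-0.5) + (2.5)·(2.5)) / 3 = 9/3 = 3
  S[U,V] = ((-1.5)·(-2.75) + (-0.5)·(3.25) + (-0.5)·(0.25) + (2.5)·(-0.75)) / 3 = 0.5/3 = 0.1667
  S[V,V] = ((-2.75)·(-2.75) + (3.25)·(3.25) + (0.25)·(0.25) + (-0.75)·(-0.75)) / 3 = 18.75/3 = 6.25
  S = [[3, 0.1667],
 [0.1667, 6.25]].

Step 3 — invert S. det(S) = 3·6.25 - (0.1667)² = 18.7222.
  S^{-1} = (1/det) · [[d, -b], [-b, a]] = [[0.3338, -0.0089],
 [-0.0089, 0.1602]].

Step 4 — quadratic form (x̄ - mu_0)^T · S^{-1} · (x̄ - mu_0):
  S^{-1} · (x̄ - mu_0) = (1.2062, -0.7122),
  (x̄ - mu_0)^T · [...] = (3.5)·(1.2062) + (-4.25)·(-0.7122) = 7.2485.

Step 5 — scale by n: T² = 4 · 7.2485 = 28.9941.

T² ≈ 28.9941


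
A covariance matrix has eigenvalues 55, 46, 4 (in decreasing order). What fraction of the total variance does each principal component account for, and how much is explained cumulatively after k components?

Step 1 — total variance = trace(Sigma) = Σ λ_i = 55 + 46 + 4 = 105.

Step 2 — fraction explained by component i = λ_i / Σ λ:
  PC1: 55/105 = 0.5238
  PC2: 46/105 = 0.4381
  PC3: 4/105 = 0.0381

Step 3 — cumulative fraction after k components = (λ_1 + ... + λ_k) / Σ λ:
  k = 1: 55/105 = 0.5238
  k = 2: (55 + 46)/105 = 101/105 = 0.9619
  k = 3: (55 + 46 + 4)/105 = 105/105 = 1

Summary (fraction, with percent):

explained: PC1 0.5238 (52.38%), PC2 0.4381 (43.81%), PC3 0.0381 (3.81%);  cumulative: 0.5238, 0.9619, 1


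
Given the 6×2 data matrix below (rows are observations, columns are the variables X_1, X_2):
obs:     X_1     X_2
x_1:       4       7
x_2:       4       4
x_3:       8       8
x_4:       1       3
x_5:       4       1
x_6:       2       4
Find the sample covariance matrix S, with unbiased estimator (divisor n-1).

Step 1 — column means:
  mean(X_1) = (4 + 4 + 8 + 1 + 4 + 2) / 6 = 23/6 = 3.8333
  mean(X_2) = (7 + 4 + 8 + 3 + 1 + 4) / 6 = 27/6 = 4.5

Step 2 — sample covariance S[i,j] = (1/(n-1)) · Σ_k (x_{k,i} - mean_i) · (x_{k,j} - mean_j), with n-1 = 5.
  S[X_1,X_1] = ((0.1667)·(0.1667) + (0.1667)·(0.1667) + (4.1667)·(4.1667) + (-2.8333)·(-2.8333) + (0.1667)·(0.1667) + (-1.8333)·(-1.8333)) / 5 = 28.8333/5 = 5.7667
  S[X_1,X_2] = ((0.1667)·(2.5) + (0.1667)·(-0.5) + (4.1667)·(3.5) + (-2.8333)·(-1.5) + (0.1667)·(-3.5) + (-1.8333)·(-0.5)) / 5 = 19.5/5 = 3.9
  S[X_2,X_2] = ((2.5)·(2.5) + (-0.5)·(-0.5) + (3.5)·(3.5) + (-1.5)·(-1.5) + (-3.5)·(-3.5) + (-0.5)·(-0.5)) / 5 = 33.5/5 = 6.7

S is symmetric (S[j,i] = S[i,j]). Assembling:

S = [[5.7667, 3.9],
 [3.9, 6.7]]


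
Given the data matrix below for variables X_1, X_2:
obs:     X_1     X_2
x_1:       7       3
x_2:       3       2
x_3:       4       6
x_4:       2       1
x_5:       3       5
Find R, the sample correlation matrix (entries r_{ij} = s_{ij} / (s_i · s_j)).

Step 1 — column means:
  mean(X_1) = (7 + 3 + 4 + 2 + 3) / 5 = 19/5 = 3.8
  mean(X_2) = (3 + 2 + 6 + 1 + 5) / 5 = 17/5 = 3.4

Step 2 — sample variances and covariances s[i,j] = (1/(n-1)) · Σ_k (x_{k,i} - mean_i) · (x_{k,j} - mean_j), with n-1 = 4:
  s[X_1,X_1] = ((3.2)·(3.2) + (-0.8)·(-0.8) + (0.2)·(0.2) + (-1.8)·(-1.8) + (-0.8)·(-0.8)) / 4 = 14.8/4 = 3.7
  s[X_1,X_2] = ((3.2)·(-0.4) + (-0.8)·(-1.4) + (0.2)·(2.6) + (-1.8)·(-2.4) + (-0.8)·(1.6)) / 4 = 3.4/4 = 0.85
  s[X_2,X_2] = ((-0.4)·(-0.4) + (-1.4)·(-1.4) + (2.6)·(2.6) + (-2.4)·(-2.4) + (1.6)·(1.6)) / 4 = 17.2/4 = 4.3
  Sample standard deviations s_i = √(s[i,i]):
  s(X_1) = √(3.7) = 1.9235
  s(X_2) = √(4.3) = 2.0736

Step 3 — r_{ij} = s_{ij} / (s_i · s_j):
  r[X_1,X_1] = 1 (diagonal).
  r[X_1,X_2] = 0.85 / (1.9235 · 2.0736) = 0.85 / 3.9887 = 0.2131
  r[X_2,X_2] = 1 (diagonal).

R is symmetric with unit diagonal. Assembling:

R = [[1, 0.2131],
 [0.2131, 1]]


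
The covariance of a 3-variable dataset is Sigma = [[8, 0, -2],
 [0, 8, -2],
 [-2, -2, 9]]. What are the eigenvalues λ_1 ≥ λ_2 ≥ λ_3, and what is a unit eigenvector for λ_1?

Step 1 — characteristic polynomial p(λ) = det(λI - Sigma) = λ³ - tr·λ² + c_1·λ - det, where tr = trace, c_1 = sum of the principal 2×2 minors, det = det(Sigma):
  tr = 8 + 8 + 9 = 25,
  c_1 = (8·8 - (0)²) + (8·9 - (-2)²) + (8·9 - (-2)²) = 64 + 68 + 68 = 200,
  det = 8·(8·9 - (-2)²) - (0)·((0)·9 - (-2)·(-2)) + (-2)·((0)·(-2) - 8·(-2)) = 8·(68) - (0)·(-4) + (-2)·(16) = 512.
  So p(λ) = λ³ - 25λ² + 200λ - 512.
Step 2 — look for an integer root (rational root theorem: any rational root is an integer divisor of 512). Testing λ = 8:
  p(8) = 512 - 1600 + 1600 - 512 = 0  ✓
  Dividing out (λ - 8): p(λ) = (λ - 8)(λ² - 17λ + 64).
Step 3 — remaining eigenvalues from the quadratic λ² - 17λ + 64 = 0:
  Δ = 17² - 4·64 = 289 - 256 = 33,  λ = (17 ± √33)/2 = (17 ± 5.7446)/2 ≈ 11.3723 or 5.6277.
  Sorted: λ_1 = 11.3723,  λ_2 = 8,  λ_3 = 5.6277  (check: sum = 25 = tr ✓).

Step 4 — unit eigenvector for λ_1 ≈ 11.3723: v spans the null space of (Sigma - λ_1 I), whose rows are
  r_1 = (-3.3723, 0, -2),  r_2 = (0, -3.3723, -2),  r_3 = (-2, -2, -2.3723).
  v is orthogonal to every row, so take v ∝ r_1 × r_2 = ((0)·(-2) - (-2)·(-3.3723), (-2)·(0) - (-3.3723)·(-2), (-3.3723)·(-3.3723) - (0)·(0)) ≈ (-6.7446, -6.7446, 11.3723).
  Rescale (multiply by -1 so the first nonzero entry is positive): u = (6.7446, 6.7446, -11.3723).
  ||u|| = √((6.7446)² + (6.7446)² + (-11.3723)²) = √(220.307) ≈ 14.8427,  v_1 = u/||u|| ≈ (0.4544, 0.4544, -0.7662) (||v_1|| = 1).

λ_1 = 11.3723,  λ_2 = 8,  λ_3 = 5.6277;  v_1 ≈ (0.4544, 0.4544, -0.7662)


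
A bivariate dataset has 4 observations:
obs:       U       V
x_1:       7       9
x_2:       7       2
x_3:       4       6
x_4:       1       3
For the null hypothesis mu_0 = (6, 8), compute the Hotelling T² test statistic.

Step 1 — sample mean vector:
  mean(U) = (7 + 7 + 4 + 1) / 4 = 19/4 = 4.75
  mean(V) = (9 + 2 + 6 + 3) / 4 = 20/4 = 5
  x̄ = (4.75, 5),  deviation x̄ - mu_0 = (4.75, 5) - (6, 8) = (-1.25, -3).

Step 2 — sample covariance matrix, S[i,j] = (1/(n-1)) · Σ_k (x_{k,i} - mean_i) · (x_{k,j} - mean_j), divisor n-1 = 3:
  S[U,U] = ((2.25)·(2.25) + (2.25)·(2.25) + (-0.75)·(-0.75) + (-3.75)·(-3.75)) / 3 = 24.75/3 = 8.25
  S[U,V] = ((2.25)·(4) + (2.25)·(-3) + (-0.75)·(1) + (-3.75)·(-2)) / 3 = 9/3 = 3
  S[V,V] = ((4)·(4) + (-3)·(-3) + (1)·(1) + (-2)·(-2)) / 3 = 30/3 = 10
  S = [[8.25, 3],
 [3, 10]].

Step 3 — invert S. det(S) = 8.25·10 - (3)² = 73.5.
  S^{-1} = (1/det) · [[d, -b], [-b, a]] = [[0.1361, -0.0408],
 [-0.0408, 0.1122]].

Step 4 — quadratic form (x̄ - mu_0)^T · S^{-1} · (x̄ - mu_0):
  S^{-1} · (x̄ - mu_0) = (-0.0476, -0.2857),
  (x̄ - mu_0)^T · [...] = (-1.25)·(-0.0476) + (-3)·(-0.2857) = 0.9167.

Step 5 — scale by n: T² = 4 · 0.9167 = 3.6667.

T² ≈ 3.6667


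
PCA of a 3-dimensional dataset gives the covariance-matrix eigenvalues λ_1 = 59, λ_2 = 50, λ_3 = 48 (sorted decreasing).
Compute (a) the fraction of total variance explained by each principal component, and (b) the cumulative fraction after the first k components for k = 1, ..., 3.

Step 1 — total variance = trace(Sigma) = Σ λ_i = 59 + 50 + 48 = 157.

Step 2 — fraction explained by component i = λ_i / Σ λ:
  PC1: 59/157 = 0.3758
  PC2: 50/157 = 0.3185
  PC3: 48/157 = 0.3057

Step 3 — cumulative fraction after k components = (λ_1 + ... + λ_k) / Σ λ:
  k = 1: 59/157 = 0.3758
  k = 2: (59 + 50)/157 = 109/157 = 0.6943
  k = 3: (59 + 50 + 48)/157 = 157/157 = 1

Summary (fraction, with percent):

explained: PC1 0.3758 (37.58%), PC2 0.3185 (31.85%), PC3 0.3057 (30.57%);  cumulative: 0.3758, 0.6943, 1


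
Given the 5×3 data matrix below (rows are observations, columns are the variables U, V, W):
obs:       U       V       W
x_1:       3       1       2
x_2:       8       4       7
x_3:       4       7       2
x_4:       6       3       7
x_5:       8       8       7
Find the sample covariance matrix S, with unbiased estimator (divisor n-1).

Step 1 — column means:
  mean(U) = (3 + 8 + 4 + 6 + 8) / 5 = 29/5 = 5.8
  mean(V) = (1 + 4 + 7 + 3 + 8) / 5 = 23/5 = 4.6
  mean(W) = (2 + 7 + 2 + 7 + 7) / 5 = 25/5 = 5

Step 2 — sample covariance S[i,j] = (1/(n-1)) · Σ_k (x_{k,i} - mean_i) · (x_{k,j} - mean_j), with n-1 = 4.
  S[U,U] = ((-2.8)·(-2.8) + (2.2)·(2.2) + (-1.8)·(-1.8) + (0.2)·(0.2) + (2.2)·(2.2)) / 4 = 20.8/4 = 5.2
  S[U,V] = ((-2.8)·(-3.6) + (2.2)·(-0.6) + (-1.8)·(2.4) + (0.2)·(-1.6) + (2.2)·(3.4)) / 4 = 11.6/4 = 2.9
  S[U,W] = ((-2.8)·(-3) + (2.2)·(2) + (-1.8)·(-3) + (0.2)·(2) + (2.2)·(2)) / 4 = 23/4 = 5.75
  S[V,V] = ((-3.6)·(-3.6) + (-0.6)·(-0.6) + (2.4)·(2.4) + (-1.6)·(-1.6) + (3.4)·(3.4)) / 4 = 33.2/4 = 8.3
  S[V,W] = ((-3.6)·(-3) + (-0.6)·(2) + (2.4)·(-3) + (-1.6)·(2) + (3.4)·(2)) / 4 = 6/4 = 1.5
  S[W,W] = ((-3)·(-3) + (2)·(2) + (-3)·(-3) + (2)·(2) + (2)·(2)) / 4 = 30/4 = 7.5

S is symmetric (S[j,i] = S[i,j]). Assembling:

S = [[5.2, 2.9, 5.75],
 [2.9, 8.3, 1.5],
 [5.75, 1.5, 7.5]]


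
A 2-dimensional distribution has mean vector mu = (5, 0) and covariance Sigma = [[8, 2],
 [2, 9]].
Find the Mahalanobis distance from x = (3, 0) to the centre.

Step 1 — centre the observation: (x - mu) = (-2, 0).

Step 2 — invert Sigma. det(Sigma) = 8·9 - (2)² = 68.
  Sigma^{-1} = (1/det) · [[d, -b], [-b, a]] = [[0.1324, -0.0294],
 [-0.0294, 0.1176]].

Step 3 — form the quadratic (x - mu)^T · Sigma^{-1} · (x - mu):
  Sigma^{-1} · (x - mu) = (-0.2647, 0.0588).
  (x - mu)^T · [Sigma^{-1} · (x - mu)] = (-2)·(-0.2647) + (0)·(0.0588) = 0.5294.

Step 4 — take square root: d = √(0.5294) ≈ 0.7276.

d(x, mu) = √(0.5294) ≈ 0.7276


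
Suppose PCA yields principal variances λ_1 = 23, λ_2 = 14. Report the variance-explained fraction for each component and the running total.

Step 1 — total variance = trace(Sigma) = Σ λ_i = 23 + 14 = 37.

Step 2 — fraction explained by component i = λ_i / Σ λ:
  PC1: 23/37 = 0.6216
  PC2: 14/37 = 0.3784

Step 3 — cumulative fraction after k components = (λ_1 + ... + λ_k) / Σ λ:
  k = 1: 23/37 = 0.6216
  k = 2: (23 + 14)/37 = 37/37 = 1

Summary (fraction, with percent):

explained: PC1 0.6216 (62.16%), PC2 0.3784 (37.84%);  cumulative: 0.6216, 1


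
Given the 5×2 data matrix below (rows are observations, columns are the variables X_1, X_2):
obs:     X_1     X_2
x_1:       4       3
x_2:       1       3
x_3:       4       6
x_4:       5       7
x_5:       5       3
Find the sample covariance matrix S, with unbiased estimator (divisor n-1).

Step 1 — column means:
  mean(X_1) = (4 + 1 + 4 + 5 + 5) / 5 = 19/5 = 3.8
  mean(X_2) = (3 + 3 + 6 + 7 + 3) / 5 = 22/5 = 4.4

Step 2 — sample covariance S[i,j] = (1/(n-1)) · Σ_k (x_{k,i} - mean_i) · (x_{k,j} - mean_j), with n-1 = 4.
  S[X_1,X_1] = ((0.2)·(0.2) + (-2.8)·(-2.8) + (0.2)·(0.2) + (1.2)·(1.2) + (1.2)·(1.2)) / 4 = 10.8/4 = 2.7
  S[X_1,X_2] = ((0.2)·(-1.4) + (-2.8)·(-1.4) + (0.2)·(1.6) + (1.2)·(2.6) + (1.2)·(-1.4)) / 4 = 5.4/4 = 1.35
  S[X_2,X_2] = ((-1.4)·(-1.4) + (-1.4)·(-1.4) + (1.6)·(1.6) + (2.6)·(2.6) + (-1.4)·(-1.4)) / 4 = 15.2/4 = 3.8

S is symmetric (S[j,i] = S[i,j]). Assembling:

S = [[2.7, 1.35],
 [1.35, 3.8]]


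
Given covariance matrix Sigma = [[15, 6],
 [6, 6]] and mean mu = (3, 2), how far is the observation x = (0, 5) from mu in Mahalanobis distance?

Step 1 — centre the observation: (x - mu) = (-3, 3).

Step 2 — invert Sigma. det(Sigma) = 15·6 - (6)² = 54.
  Sigma^{-1} = (1/det) · [[d, -b], [-b, a]] = [[0.1111, -0.1111],
 [-0.1111, 0.2778]].

Step 3 — form the quadratic (x - mu)^T · Sigma^{-1} · (x - mu):
  Sigma^{-1} · (x - mu) = (-0.6667, 1.1667).
  (x - mu)^T · [Sigma^{-1} · (x - mu)] = (-3)·(-0.6667) + (3)·(1.1667) = 5.5.

Step 4 — take square root: d = √(5.5) ≈ 2.3452.

d(x, mu) = √(5.5) ≈ 2.3452


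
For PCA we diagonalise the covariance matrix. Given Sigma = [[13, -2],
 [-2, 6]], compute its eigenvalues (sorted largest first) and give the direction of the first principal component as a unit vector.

Step 1 — characteristic polynomial of 2×2 Sigma:
  det(Sigma - λI) = λ² - trace · λ + det = 0.
  trace = 13 + 6 = 19, det = 13·6 - (-2)² = 74.
Step 2 — discriminant:
  Δ = trace² - 4·det = 361 - 296 = 65.
Step 3 — eigenvalues:
  λ = (trace ± √Δ)/2 = (19 ± 8.0623)/2,
  λ_1 = 13.5311,  λ_2 = 5.4689.

Step 4 — unit eigenvector for λ_1: solve (Sigma - λ_1 I)v = 0. First row:
  (13 - 13.5311)·v_x + (-2)·v_y = 0, i.e. (-0.5311)·v_x + (-2)·v_y = 0,
  so v ∝ (b, λ_1 - a) = (-2, 0.5311); multiply by -1 so the first entry is positive: u = (2, -0.5311).
  ||u|| = √((2)² + (-0.5311)²) = √(4.2821) ≈ 2.0693,
  v_1 = u/||u|| ≈ (0.9665, -0.2567) (||v_1|| = 1).

λ_1 = 13.5311,  λ_2 = 5.4689;  v_1 ≈ (0.9665, -0.2567)


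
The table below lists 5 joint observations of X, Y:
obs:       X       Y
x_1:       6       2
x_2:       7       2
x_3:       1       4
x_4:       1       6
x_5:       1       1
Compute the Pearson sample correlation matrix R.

Step 1 — column means:
  mean(X) = (6 + 7 + 1 + 1 + 1) / 5 = 16/5 = 3.2
  mean(Y) = (2 + 2 + 4 + 6 + 1) / 5 = 15/5 = 3

Step 2 — sample variances and covariances s[i,j] = (1/(n-1)) · Σ_k (x_{k,i} - mean_i) · (x_{k,j} - mean_j), with n-1 = 4:
  s[X,X] = ((2.8)·(2.8) + (3.8)·(3.8) + (-2.2)·(-2.2) + (-2.2)·(-2.2) + (-2.2)·(-2.2)) / 4 = 36.8/4 = 9.2
  s[X,Y] = ((2.8)·(-1) + (3.8)·(-1) + (-2.2)·(1) + (-2.2)·(3) + (-2.2)·(-2)) / 4 = -11/4 = -2.75
  s[Y,Y] = ((-1)·(-1) + (-1)·(-1) + (1)·(1) + (3)·(3) + (-2)·(-2)) / 4 = 16/4 = 4
  Sample standard deviations s_i = √(s[i,i]):
  s(X) = √(9.2) = 3.0332
  s(Y) = √(4) = 2

Step 3 — r_{ij} = s_{ij} / (s_i · s_j):
  r[X,X] = 1 (diagonal).
  r[X,Y] = -2.75 / (3.0332 · 2) = -2.75 / 6.0663 = -0.4533
  r[Y,Y] = 1 (diagonal).

R is symmetric with unit diagonal. Assembling:

R = [[1, -0.4533],
 [-0.4533, 1]]


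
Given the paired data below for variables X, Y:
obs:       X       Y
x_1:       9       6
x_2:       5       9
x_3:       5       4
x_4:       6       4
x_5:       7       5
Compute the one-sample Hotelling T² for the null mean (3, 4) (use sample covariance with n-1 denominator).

Step 1 — sample mean vector:
  mean(X) = (9 + 5 + 5 + 6 + 7) / 5 = 32/5 = 6.4
  mean(Y) = (6 + 9 + 4 + 4 + 5) / 5 = 28/5 = 5.6
  x̄ = (6.4, 5.6),  deviation x̄ - mu_0 = (6.4, 5.6) - (3, 4) = (3.4, 1.6).

Step 2 — sample covariance matrix, S[i,j] = (1/(n-1)) · Σ_k (x_{k,i} - mean_i) · (x_{k,j} - mean_j), divisor n-1 = 4:
  S[X,X] = ((2.6)·(2.6) + (-1.4)·(-1.4) + (-1.4)·(-1.4) + (-0.4)·(-0.4) + (0.6)·(0.6)) / 4 = 11.2/4 = 2.8
  S[X,Y] = ((2.6)·(0.4) + (-1.4)·(3.4) + (-1.4)·(-1.6) + (-0.4)·(-1.6) + (0.6)·(-0.6)) / 4 = -1.2/4 = -0.3
  S[Y,Y] = ((0.4)·(0.4) + (3.4)·(3.4) + (-1.6)·(-1.6) + (-1.6)·(-1.6) + (-0.6)·(-0.6)) / 4 = 17.2/4 = 4.3
  S = [[2.8, -0.3],
 [-0.3, 4.3]].

Step 3 — invert S. det(S) = 2.8·4.3 - (-0.3)² = 11.95.
  S^{-1} = (1/det) · [[d, -b], [-b, a]] = [[0.3598, 0.0251],
 [0.0251, 0.2343]].

Step 4 — quadratic form (x̄ - mu_0)^T · S^{-1} · (x̄ - mu_0):
  S^{-1} · (x̄ - mu_0) = (1.2636, 0.4603),
  (x̄ - mu_0)^T · [...] = (3.4)·(1.2636) + (1.6)·(0.4603) = 5.0326.

Step 5 — scale by n: T² = 5 · 5.0326 = 25.1632.

T² ≈ 25.1632


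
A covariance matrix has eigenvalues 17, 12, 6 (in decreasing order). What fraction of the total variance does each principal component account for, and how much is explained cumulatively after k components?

Step 1 — total variance = trace(Sigma) = Σ λ_i = 17 + 12 + 6 = 35.

Step 2 — fraction explained by component i = λ_i / Σ λ:
  PC1: 17/35 = 0.4857
  PC2: 12/35 = 0.3429
  PC3: 6/35 = 0.1714

Step 3 — cumulative fraction after k components = (λ_1 + ... + λ_k) / Σ λ:
  k = 1: 17/35 = 0.4857
  k = 2: (17 + 12)/35 = 29/35 = 0.8286
  k = 3: (17 + 12 + 6)/35 = 35/35 = 1

Summary (fraction, with percent):

explained: PC1 0.4857 (48.57%), PC2 0.3429 (34.29%), PC3 0.1714 (17.14%);  cumulative: 0.4857, 0.8286, 1


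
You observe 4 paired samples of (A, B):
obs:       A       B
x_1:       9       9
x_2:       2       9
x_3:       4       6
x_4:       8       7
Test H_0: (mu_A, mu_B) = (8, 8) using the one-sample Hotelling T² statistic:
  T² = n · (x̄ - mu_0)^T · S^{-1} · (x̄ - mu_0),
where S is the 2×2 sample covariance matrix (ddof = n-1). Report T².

Step 1 — sample mean vector:
  mean(A) = (9 + 2 + 4 + 8) / 4 = 23/4 = 5.75
  mean(B) = (9 + 9 + 6 + 7) / 4 = 31/4 = 7.75
  x̄ = (5.75, 7.75),  deviation x̄ - mu_0 = (5.75, 7.75) - (8, 8) = (-2.25, -0.25).

Step 2 — sample covariance matrix, S[i,j] = (1/(n-1)) · Σ_k (x_{k,i} - mean_i) · (x_{k,j} - mean_j), divisor n-1 = 3:
  S[A,A] = ((3.25)·(3.25) + (-3.75)·(-3.75) + (-1.75)·(-1.75) + (2.25)·(2.25)) / 3 = 32.75/3 = 10.9167
  S[A,B] = ((3.25)·(1.25) + (-3.75)·(1.25) + (-1.75)·(-1.75) + (2.25)·(-0.75)) / 3 = 0.75/3 = 0.25
  S[B,B] = ((1.25)·(1.25) + (1.25)·(1.25) + (-1.75)·(-1.75) + (-0.75)·(-0.75)) / 3 = 6.75/3 = 2.25
  S = [[10.9167, 0.25],
 [0.25, 2.25]].

Step 3 — invert S. det(S) = 10.9167·2.25 - (0.25)² = 24.5.
  S^{-1} = (1/det) · [[d, -b], [-b, a]] = [[0.0918, -0.0102],
 [-0.0102, 0.4456]].

Step 4 — quadratic form (x̄ - mu_0)^T · S^{-1} · (x̄ - mu_0):
  S^{-1} · (x̄ - mu_0) = (-0.2041, -0.0884),
  (x̄ - mu_0)^T · [...] = (-2.25)·(-0.2041) + (-0.25)·(-0.0884) = 0.4813.

Step 5 — scale by n: T² = 4 · 0.4813 = 1.9252.

T² ≈ 1.9252


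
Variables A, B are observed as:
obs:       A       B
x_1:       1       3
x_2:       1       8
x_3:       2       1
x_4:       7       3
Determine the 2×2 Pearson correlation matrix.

Step 1 — column means:
  mean(A) = (1 + 1 + 2 + 7) / 4 = 11/4 = 2.75
  mean(B) = (3 + 8 + 1 + 3) / 4 = 15/4 = 3.75

Step 2 — sample variances and covariances s[i,j] = (1/(n-1)) · Σ_k (x_{k,i} - mean_i) · (x_{k,j} - mean_j), with n-1 = 3:
  s[A,A] = ((-1.75)·(-1.75) + (-1.75)·(-1.75) + (-0.75)·(-0.75) + (4.25)·(4.25)) / 3 = 24.75/3 = 8.25
  s[A,B] = ((-1.75)·(-0.75) + (-1.75)·(4.25) + (-0.75)·(-2.75) + (4.25)·(-0.75)) / 3 = -7.25/3 = -2.4167
  s[B,B] = ((-0.75)·(-0.75) + (4.25)·(4.25) + (-2.75)·(-2.75) + (-0.75)·(-0.75)) / 3 = 26.75/3 = 8.9167
  Sample standard deviations s_i = √(s[i,i]):
  s(A) = √(8.25) = 2.8723
  s(B) = √(8.9167) = 2.9861

Step 3 — r_{ij} = s_{ij} / (s_i · s_j):
  r[A,A] = 1 (diagonal).
  r[A,B] = -2.4167 / (2.8723 · 2.9861) = -2.4167 / 8.5769 = -0.2818
  r[B,B] = 1 (diagonal).

R is symmetric with unit diagonal. Assembling:

R = [[1, -0.2818],
 [-0.2818, 1]]


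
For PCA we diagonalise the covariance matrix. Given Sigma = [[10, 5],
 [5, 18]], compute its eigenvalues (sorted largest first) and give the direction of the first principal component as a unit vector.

Step 1 — characteristic polynomial of 2×2 Sigma:
  det(Sigma - λI) = λ² - trace · λ + det = 0.
  trace = 10 + 18 = 28, det = 10·18 - (5)² = 155.
Step 2 — discriminant:
  Δ = trace² - 4·det = 784 - 620 = 164.
Step 3 — eigenvalues:
  λ = (trace ± √Δ)/2 = (28 ± 12.8062)/2,
  λ_1 = 20.4031,  λ_2 = 7.5969.

Step 4 — unit eigenvector for λ_1: solve (Sigma - λ_1 I)v = 0. First row:
  (10 - 20.4031)·v_x + (5)·v_y = 0, i.e. (-10.4031)·v_x + (5)·v_y = 0,
  so v ∝ (b, λ_1 - a) = (5, 10.4031) = u.
  ||u|| = √((5)² + (10.4031)²) = √(133.225) ≈ 11.5423,
  v_1 = u/||u|| ≈ (0.4332, 0.9013) (||v_1|| = 1).

λ_1 = 20.4031,  λ_2 = 7.5969;  v_1 ≈ (0.4332, 0.9013)


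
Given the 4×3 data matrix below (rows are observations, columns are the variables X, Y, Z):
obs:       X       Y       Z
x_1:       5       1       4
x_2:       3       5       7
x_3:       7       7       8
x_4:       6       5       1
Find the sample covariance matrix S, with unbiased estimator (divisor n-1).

Step 1 — column means:
  mean(X) = (5 + 3 + 7 + 6) / 4 = 21/4 = 5.25
  mean(Y) = (1 + 5 + 7 + 5) / 4 = 18/4 = 4.5
  mean(Z) = (4 + 7 + 8 + 1) / 4 = 20/4 = 5

Step 2 — sample covariance S[i,j] = (1/(n-1)) · Σ_k (x_{k,i} - mean_i) · (x_{k,j} - mean_j), with n-1 = 3.
  S[X,X] = ((-0.25)·(-0.25) + (-2.25)·(-2.25) + (1.75)·(1.75) + (0.75)·(0.75)) / 3 = 8.75/3 = 2.9167
  S[X,Y] = ((-0.25)·(-3.5) + (-2.25)·(0.5) + (1.75)·(2.5) + (0.75)·(0.5)) / 3 = 4.5/3 = 1.5
  S[X,Z] = ((-0.25)·(-1) + (-2.25)·(2) + (1.75)·(3) + (0.75)·(-4)) / 3 = -2/3 = -0.6667
  S[Y,Y] = ((-3.5)·(-3.5) + (0.5)·(0.5) + (2.5)·(2.5) + (0.5)·(0.5)) / 3 = 19/3 = 6.3333
  S[Y,Z] = ((-3.5)·(-1) + (0.5)·(2) + (2.5)·(3) + (0.5)·(-4)) / 3 = 10/3 = 3.3333
  S[Z,Z] = ((-1)·(-1) + (2)·(2) + (3)·(3) + (-4)·(-4)) / 3 = 30/3 = 10

S is symmetric (S[j,i] = S[i,j]). Assembling:

S = [[2.9167, 1.5, -0.6667],
 [1.5, 6.3333, 3.3333],
 [-0.6667, 3.3333, 10]]


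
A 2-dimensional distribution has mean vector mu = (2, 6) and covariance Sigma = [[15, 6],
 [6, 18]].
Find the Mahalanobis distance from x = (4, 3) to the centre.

Step 1 — centre the observation: (x - mu) = (2, -3).

Step 2 — invert Sigma. det(Sigma) = 15·18 - (6)² = 234.
  Sigma^{-1} = (1/det) · [[d, -b], [-b, a]] = [[0.0769, -0.0256],
 [-0.0256, 0.0641]].

Step 3 — form the quadratic (x - mu)^T · Sigma^{-1} · (x - mu):
  Sigma^{-1} · (x - mu) = (0.2308, -0.2436).
  (x - mu)^T · [Sigma^{-1} · (x - mu)] = (2)·(0.2308) + (-3)·(-0.2436) = 1.1923.

Step 4 — take square root: d = √(1.1923) ≈ 1.0919.

d(x, mu) = √(1.1923) ≈ 1.0919


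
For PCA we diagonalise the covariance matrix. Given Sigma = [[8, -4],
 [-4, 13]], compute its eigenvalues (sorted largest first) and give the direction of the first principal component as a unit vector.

Step 1 — characteristic polynomial of 2×2 Sigma:
  det(Sigma - λI) = λ² - trace · λ + det = 0.
  trace = 8 + 13 = 21, det = 8·13 - (-4)² = 88.
Step 2 — discriminant:
  Δ = trace² - 4·det = 441 - 352 = 89.
Step 3 — eigenvalues:
  λ = (trace ± √Δ)/2 = (21 ± 9.434)/2,
  λ_1 = 15.217,  λ_2 = 5.783.

Step 4 — unit eigenvector for λ_1: solve (Sigma - λ_1 I)v = 0. First row:
  (8 - 15.217)·v_x + (-4)·v_y = 0, i.e. (-7.217)·v_x + (-4)·v_y = 0,
  so v ∝ (b, λ_1 - a) = (-4, 7.217); multiply by -1 so the first entry is positive: u = (4, -7.217).
  ||u|| = √((4)² + (-7.217)²) = √(68.085) ≈ 8.2514,
  v_1 = u/||u|| ≈ (0.4848, -0.8746) (||v_1|| = 1).

λ_1 = 15.217,  λ_2 = 5.783;  v_1 ≈ (0.4848, -0.8746)


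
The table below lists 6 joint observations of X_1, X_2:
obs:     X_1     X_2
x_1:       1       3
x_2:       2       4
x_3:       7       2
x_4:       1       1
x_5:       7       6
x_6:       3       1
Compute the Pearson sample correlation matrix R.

Step 1 — column means:
  mean(X_1) = (1 + 2 + 7 + 1 + 7 + 3) / 6 = 21/6 = 3.5
  mean(X_2) = (3 + 4 + 2 + 1 + 6 + 1) / 6 = 17/6 = 2.8333

Step 2 — sample variances and covariances s[i,j] = (1/(n-1)) · Σ_k (x_{k,i} - mean_i) · (x_{k,j} - mean_j), with n-1 = 5:
  s[X_1,X_1] = ((-2.5)·(-2.5) + (-1.5)·(-1.5) + (3.5)·(3.5) + (-2.5)·(-2.5) + (3.5)·(3.5) + (-0.5)·(-0.5)) / 5 = 39.5/5 = 7.9
  s[X_1,X_2] = ((-2.5)·(0.1667) + (-1.5)·(1.1667) + (3.5)·(-0.8333) + (-2.5)·(-1.8333) + (3.5)·(3.1667) + (-0.5)·(-1.8333)) / 5 = 11.5/5 = 2.3
  s[X_2,X_2] = ((0.1667)·(0.1667) + (1.1667)·(1.1667) + (-0.8333)·(-0.8333) + (-1.8333)·(-1.8333) + (3.1667)·(3.1667) + (-1.8333)·(-1.8333)) / 5 = 18.8333/5 = 3.7667
  Sample standard deviations s_i = √(s[i,i]):
  s(X_1) = √(7.9) = 2.8107
  s(X_2) = √(3.7667) = 1.9408

Step 3 — r_{ij} = s_{ij} / (s_i · s_j):
  r[X_1,X_1] = 1 (diagonal).
  r[X_1,X_2] = 2.3 / (2.8107 · 1.9408) = 2.3 / 5.455 = 0.4216
  r[X_2,X_2] = 1 (diagonal).

R is symmetric with unit diagonal. Assembling:

R = [[1, 0.4216],
 [0.4216, 1]]


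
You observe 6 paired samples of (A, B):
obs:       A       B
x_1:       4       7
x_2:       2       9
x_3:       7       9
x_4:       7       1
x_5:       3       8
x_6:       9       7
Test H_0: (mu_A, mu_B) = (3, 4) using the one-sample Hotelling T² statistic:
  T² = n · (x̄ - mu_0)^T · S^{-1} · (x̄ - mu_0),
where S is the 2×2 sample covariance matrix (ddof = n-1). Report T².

Step 1 — sample mean vector:
  mean(A) = (4 + 2 + 7 + 7 + 3 + 9) / 6 = 32/6 = 5.3333
  mean(B) = (7 + 9 + 9 + 1 + 8 + 7) / 6 = 41/6 = 6.8333
  x̄ = (5.3333, 6.8333),  deviation x̄ - mu_0 = (5.3333, 6.8333) - (3, 4) = (2.3333, 2.8333).

Step 2 — sample covariance matrix, S[i,j] = (1/(n-1)) · Σ_k (x_{k,i} - mean_i) · (x_{k,j} - mean_j), divisor n-1 = 5:
  S[A,A] = ((-1.3333)·(-1.3333) + (-3.3333)·(-3.3333) + (1.6667)·(1.6667) + (1.6667)·(1.6667) + (-2.3333)·(-2.3333) + (3.6667)·(3.6667)) / 5 = 37.3333/5 = 7.4667
  S[A,B] = ((-1.3333)·(0.1667) + (-3.3333)·(2.1667) + (1.6667)·(2.1667) + (1.6667)·(-5.8333) + (-2.3333)·(1.1667) + (3.6667)·(0.1667)) / 5 = -15.6667/5 = -3.1333
  S[B,B] = ((0.1667)·(0.1667) + (2.1667)·(2.1667) + (2.1667)·(2.1667) + (-5.8333)·(-5.8333) + (1.1667)·(1.1667) + (0.1667)·(0.1667)) / 5 = 44.8333/5 = 8.9667
  S = [[7.4667, -3.1333],
 [-3.1333, 8.9667]].

Step 3 — invert S. det(S) = 7.4667·8.9667 - (-3.1333)² = 57.1333.
  S^{-1} = (1/det) · [[d, -b], [-b, a]] = [[0.1569, 0.0548],
 [0.0548, 0.1307]].

Step 4 — quadratic form (x̄ - mu_0)^T · S^{-1} · (x̄ - mu_0):
  S^{-1} · (x̄ - mu_0) = (0.5216, 0.4982),
  (x̄ - mu_0)^T · [...] = (2.3333)·(0.5216) + (2.8333)·(0.4982) = 2.6287.

Step 5 — scale by n: T² = 6 · 2.6287 = 15.7725.

T² ≈ 15.7725


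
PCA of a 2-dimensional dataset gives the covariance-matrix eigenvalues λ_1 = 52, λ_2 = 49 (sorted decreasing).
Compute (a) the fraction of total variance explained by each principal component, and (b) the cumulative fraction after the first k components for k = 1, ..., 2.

Step 1 — total variance = trace(Sigma) = Σ λ_i = 52 + 49 = 101.

Step 2 — fraction explained by component i = λ_i / Σ λ:
  PC1: 52/101 = 0.5149
  PC2: 49/101 = 0.4851

Step 3 — cumulative fraction after k components = (λ_1 + ... + λ_k) / Σ λ:
  k = 1: 52/101 = 0.5149
  k = 2: (52 + 49)/101 = 101/101 = 1

Summary (fraction, with percent):

explained: PC1 0.5149 (51.49%), PC2 0.4851 (48.51%);  cumulative: 0.5149, 1


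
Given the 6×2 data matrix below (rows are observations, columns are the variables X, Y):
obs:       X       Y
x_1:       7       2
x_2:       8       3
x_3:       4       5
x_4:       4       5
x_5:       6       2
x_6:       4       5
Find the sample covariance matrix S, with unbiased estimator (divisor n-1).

Step 1 — column means:
  mean(X) = (7 + 8 + 4 + 4 + 6 + 4) / 6 = 33/6 = 5.5
  mean(Y) = (2 + 3 + 5 + 5 + 2 + 5) / 6 = 22/6 = 3.6667

Step 2 — sample covariance S[i,j] = (1/(n-1)) · Σ_k (x_{k,i} - mean_i) · (x_{k,j} - mean_j), with n-1 = 5.
  S[X,X] = ((1.5)·(1.5) + (2.5)·(2.5) + (-1.5)·(-1.5) + (-1.5)·(-1.5) + (0.5)·(0.5) + (-1.5)·(-1.5)) / 5 = 15.5/5 = 3.1
  S[X,Y] = ((1.5)·(-1.6667) + (2.5)·(-0.6667) + (-1.5)·(1.3333) + (-1.5)·(1.3333) + (0.5)·(-1.6667) + (-1.5)·(1.3333)) / 5 = -11/5 = -2.2
  S[Y,Y] = ((-1.6667)·(-1.6667) + (-0.6667)·(-0.6667) + (1.3333)·(1.3333) + (1.3333)·(1.3333) + (-1.6667)·(-1.6667) + (1.3333)·(1.3333)) / 5 = 11.3333/5 = 2.2667

S is symmetric (S[j,i] = S[i,j]). Assembling:

S = [[3.1, -2.2],
 [-2.2, 2.2667]]


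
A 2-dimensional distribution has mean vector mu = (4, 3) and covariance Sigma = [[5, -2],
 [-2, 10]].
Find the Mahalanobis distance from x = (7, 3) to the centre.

Step 1 — centre the observation: (x - mu) = (3, 0).

Step 2 — invert Sigma. det(Sigma) = 5·10 - (-2)² = 46.
  Sigma^{-1} = (1/det) · [[d, -b], [-b, a]] = [[0.2174, 0.0435],
 [0.0435, 0.1087]].

Step 3 — form the quadratic (x - mu)^T · Sigma^{-1} · (x - mu):
  Sigma^{-1} · (x - mu) = (0.6522, 0.1304).
  (x - mu)^T · [Sigma^{-1} · (x - mu)] = (3)·(0.6522) + (0)·(0.1304) = 1.9565.

Step 4 — take square root: d = √(1.9565) ≈ 1.3988.

d(x, mu) = √(1.9565) ≈ 1.3988


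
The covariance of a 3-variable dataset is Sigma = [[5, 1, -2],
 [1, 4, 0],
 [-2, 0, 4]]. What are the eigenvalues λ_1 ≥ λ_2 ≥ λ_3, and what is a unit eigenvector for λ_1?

Step 1 — characteristic polynomial p(λ) = det(λI - Sigma) = λ³ - tr·λ² + c_1·λ - det, where tr = trace, c_1 = sum of the principal 2×2 minors, det = det(Sigma):
  tr = 5 + 4 + 4 = 13,
  c_1 = (5·4 - (1)²) + (5·4 - (-2)²) + (4·4 - (0)²) = 19 + 16 + 16 = 51,
  det = 5·(4·4 - (0)²) - (1)·((1)·4 - (0)·(-2)) + (-2)·((1)·(0) - 4·(-2)) = 5·(16) - (1)·(4) + (-2)·(8) = 60.
  So p(λ) = λ³ - 13λ² + 51λ - 60.
Step 2 — look for an integer root (rational root theorem: any rational root is an integer divisor of 60). Testing λ = 4:
  p(4) = 64 - 208 + 204 - 60 = 0  ✓
  Dividing out (λ - 4): p(λ) = (λ - 4)(λ² - 9λ + 15).
Step 3 — remaining eigenvalues from the quadratic λ² - 9λ + 15 = 0:
  Δ = 9² - 4·15 = 81 - 60 = 21,  λ = (9 ± √21)/2 = (9 ± 4.5826)/2 ≈ 6.7913 or 2.2087.
  Sorted: λ_1 = 6.7913,  λ_2 = 4,  λ_3 = 2.2087  (check: sum = 13 = tr ✓).

Step 4 — unit eigenvector for λ_1 ≈ 6.7913: v spans the null space of (Sigma - λ_1 I), whose rows are
  r_1 = (-1.7913, 1, -2),  r_2 = (1, -2.7913, 0),  r_3 = (-2, 0, -2.7913).
  v is orthogonal to every row, so take v ∝ r_1 × r_2 = ((1)·(0) - (-2)·(-2.7913), (-2)·(1) - (-1.7913)·(0), (-1.7913)·(-2.7913) - (1)·(1)) ≈ (-5.5826, -2, 4).
  Rescale (multiply by -1 so the first nonzero entry is positive): u = (5.5826, 2, -4).
  ||u|| = √((5.5826)² + (2)² + (-4)²) = √(51.1652) ≈ 7.153,  v_1 = u/||u|| ≈ (0.7805, 0.2796, -0.5592) (||v_1|| = 1).

λ_1 = 6.7913,  λ_2 = 4,  λ_3 = 2.2087;  v_1 ≈ (0.7805, 0.2796, -0.5592)


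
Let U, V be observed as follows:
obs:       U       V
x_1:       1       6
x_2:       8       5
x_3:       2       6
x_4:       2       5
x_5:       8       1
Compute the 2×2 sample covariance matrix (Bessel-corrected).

Step 1 — column means:
  mean(U) = (1 + 8 + 2 + 2 + 8) / 5 = 21/5 = 4.2
  mean(V) = (6 + 5 + 6 + 5 + 1) / 5 = 23/5 = 4.6

Step 2 — sample covariance S[i,j] = (1/(n-1)) · Σ_k (x_{k,i} - mean_i) · (x_{k,j} - mean_j), with n-1 = 4.
  S[U,U] = ((-3.2)·(-3.2) + (3.8)·(3.8) + (-2.2)·(-2.2) + (-2.2)·(-2.2) + (3.8)·(3.8)) / 4 = 48.8/4 = 12.2
  S[U,V] = ((-3.2)·(1.4) + (3.8)·(0.4) + (-2.2)·(1.4) + (-2.2)·(0.4) + (3.8)·(-3.6)) / 4 = -20.6/4 = -5.15
  S[V,V] = ((1.4)·(1.4) + (0.4)·(0.4) + (1.4)·(1.4) + (0.4)·(0.4) + (-3.6)·(-3.6)) / 4 = 17.2/4 = 4.3

S is symmetric (S[j,i] = S[i,j]). Assembling:

S = [[12.2, -5.15],
 [-5.15, 4.3]]
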